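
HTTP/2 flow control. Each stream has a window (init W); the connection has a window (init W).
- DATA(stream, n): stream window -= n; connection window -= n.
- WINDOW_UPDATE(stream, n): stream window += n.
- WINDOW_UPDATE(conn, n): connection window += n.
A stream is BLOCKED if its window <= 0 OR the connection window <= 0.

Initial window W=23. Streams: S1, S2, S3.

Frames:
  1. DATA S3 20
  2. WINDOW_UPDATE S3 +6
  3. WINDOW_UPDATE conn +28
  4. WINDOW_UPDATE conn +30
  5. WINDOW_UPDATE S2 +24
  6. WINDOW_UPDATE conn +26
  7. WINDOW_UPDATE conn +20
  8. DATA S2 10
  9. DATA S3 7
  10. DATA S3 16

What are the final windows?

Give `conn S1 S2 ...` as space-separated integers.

Answer: 74 23 37 -14

Derivation:
Op 1: conn=3 S1=23 S2=23 S3=3 blocked=[]
Op 2: conn=3 S1=23 S2=23 S3=9 blocked=[]
Op 3: conn=31 S1=23 S2=23 S3=9 blocked=[]
Op 4: conn=61 S1=23 S2=23 S3=9 blocked=[]
Op 5: conn=61 S1=23 S2=47 S3=9 blocked=[]
Op 6: conn=87 S1=23 S2=47 S3=9 blocked=[]
Op 7: conn=107 S1=23 S2=47 S3=9 blocked=[]
Op 8: conn=97 S1=23 S2=37 S3=9 blocked=[]
Op 9: conn=90 S1=23 S2=37 S3=2 blocked=[]
Op 10: conn=74 S1=23 S2=37 S3=-14 blocked=[3]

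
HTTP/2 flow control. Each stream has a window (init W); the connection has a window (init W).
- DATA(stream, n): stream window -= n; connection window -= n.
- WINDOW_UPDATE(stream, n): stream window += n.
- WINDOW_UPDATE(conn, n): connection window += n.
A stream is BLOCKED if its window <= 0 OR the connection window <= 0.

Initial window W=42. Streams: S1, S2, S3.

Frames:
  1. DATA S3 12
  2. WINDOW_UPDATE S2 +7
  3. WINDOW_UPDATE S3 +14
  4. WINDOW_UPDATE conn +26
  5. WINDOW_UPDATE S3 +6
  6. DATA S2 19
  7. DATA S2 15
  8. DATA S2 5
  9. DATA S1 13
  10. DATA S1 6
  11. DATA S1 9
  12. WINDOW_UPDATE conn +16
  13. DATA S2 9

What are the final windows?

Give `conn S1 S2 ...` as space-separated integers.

Answer: -4 14 1 50

Derivation:
Op 1: conn=30 S1=42 S2=42 S3=30 blocked=[]
Op 2: conn=30 S1=42 S2=49 S3=30 blocked=[]
Op 3: conn=30 S1=42 S2=49 S3=44 blocked=[]
Op 4: conn=56 S1=42 S2=49 S3=44 blocked=[]
Op 5: conn=56 S1=42 S2=49 S3=50 blocked=[]
Op 6: conn=37 S1=42 S2=30 S3=50 blocked=[]
Op 7: conn=22 S1=42 S2=15 S3=50 blocked=[]
Op 8: conn=17 S1=42 S2=10 S3=50 blocked=[]
Op 9: conn=4 S1=29 S2=10 S3=50 blocked=[]
Op 10: conn=-2 S1=23 S2=10 S3=50 blocked=[1, 2, 3]
Op 11: conn=-11 S1=14 S2=10 S3=50 blocked=[1, 2, 3]
Op 12: conn=5 S1=14 S2=10 S3=50 blocked=[]
Op 13: conn=-4 S1=14 S2=1 S3=50 blocked=[1, 2, 3]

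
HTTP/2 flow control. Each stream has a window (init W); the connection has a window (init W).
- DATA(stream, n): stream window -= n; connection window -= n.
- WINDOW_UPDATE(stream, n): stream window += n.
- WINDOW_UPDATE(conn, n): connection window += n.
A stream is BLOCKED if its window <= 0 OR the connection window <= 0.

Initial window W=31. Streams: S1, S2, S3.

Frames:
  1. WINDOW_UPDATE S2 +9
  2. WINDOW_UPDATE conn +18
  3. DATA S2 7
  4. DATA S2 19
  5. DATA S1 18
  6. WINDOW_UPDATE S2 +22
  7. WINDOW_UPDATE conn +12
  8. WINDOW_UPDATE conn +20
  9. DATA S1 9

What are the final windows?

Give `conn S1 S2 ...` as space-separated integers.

Answer: 28 4 36 31

Derivation:
Op 1: conn=31 S1=31 S2=40 S3=31 blocked=[]
Op 2: conn=49 S1=31 S2=40 S3=31 blocked=[]
Op 3: conn=42 S1=31 S2=33 S3=31 blocked=[]
Op 4: conn=23 S1=31 S2=14 S3=31 blocked=[]
Op 5: conn=5 S1=13 S2=14 S3=31 blocked=[]
Op 6: conn=5 S1=13 S2=36 S3=31 blocked=[]
Op 7: conn=17 S1=13 S2=36 S3=31 blocked=[]
Op 8: conn=37 S1=13 S2=36 S3=31 blocked=[]
Op 9: conn=28 S1=4 S2=36 S3=31 blocked=[]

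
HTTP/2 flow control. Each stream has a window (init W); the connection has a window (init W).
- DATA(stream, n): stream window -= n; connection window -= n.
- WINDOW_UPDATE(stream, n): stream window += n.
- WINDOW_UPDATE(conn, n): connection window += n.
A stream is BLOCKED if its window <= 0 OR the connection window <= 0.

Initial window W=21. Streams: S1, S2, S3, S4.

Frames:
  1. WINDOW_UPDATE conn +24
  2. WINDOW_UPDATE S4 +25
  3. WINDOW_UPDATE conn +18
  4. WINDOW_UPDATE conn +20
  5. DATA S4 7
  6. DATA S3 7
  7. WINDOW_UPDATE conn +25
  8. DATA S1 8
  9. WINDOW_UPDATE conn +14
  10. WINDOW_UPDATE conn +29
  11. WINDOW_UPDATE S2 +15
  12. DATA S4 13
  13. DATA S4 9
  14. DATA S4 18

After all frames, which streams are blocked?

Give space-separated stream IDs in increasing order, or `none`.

Op 1: conn=45 S1=21 S2=21 S3=21 S4=21 blocked=[]
Op 2: conn=45 S1=21 S2=21 S3=21 S4=46 blocked=[]
Op 3: conn=63 S1=21 S2=21 S3=21 S4=46 blocked=[]
Op 4: conn=83 S1=21 S2=21 S3=21 S4=46 blocked=[]
Op 5: conn=76 S1=21 S2=21 S3=21 S4=39 blocked=[]
Op 6: conn=69 S1=21 S2=21 S3=14 S4=39 blocked=[]
Op 7: conn=94 S1=21 S2=21 S3=14 S4=39 blocked=[]
Op 8: conn=86 S1=13 S2=21 S3=14 S4=39 blocked=[]
Op 9: conn=100 S1=13 S2=21 S3=14 S4=39 blocked=[]
Op 10: conn=129 S1=13 S2=21 S3=14 S4=39 blocked=[]
Op 11: conn=129 S1=13 S2=36 S3=14 S4=39 blocked=[]
Op 12: conn=116 S1=13 S2=36 S3=14 S4=26 blocked=[]
Op 13: conn=107 S1=13 S2=36 S3=14 S4=17 blocked=[]
Op 14: conn=89 S1=13 S2=36 S3=14 S4=-1 blocked=[4]

Answer: S4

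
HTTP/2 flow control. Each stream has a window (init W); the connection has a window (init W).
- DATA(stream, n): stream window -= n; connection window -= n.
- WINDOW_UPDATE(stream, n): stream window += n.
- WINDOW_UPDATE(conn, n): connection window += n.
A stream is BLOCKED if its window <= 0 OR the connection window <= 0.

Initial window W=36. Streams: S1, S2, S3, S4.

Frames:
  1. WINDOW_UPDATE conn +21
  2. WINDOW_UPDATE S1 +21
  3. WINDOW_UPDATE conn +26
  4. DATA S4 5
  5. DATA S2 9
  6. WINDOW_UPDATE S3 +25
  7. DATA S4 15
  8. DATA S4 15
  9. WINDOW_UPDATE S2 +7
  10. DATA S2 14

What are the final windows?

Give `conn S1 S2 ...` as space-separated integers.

Op 1: conn=57 S1=36 S2=36 S3=36 S4=36 blocked=[]
Op 2: conn=57 S1=57 S2=36 S3=36 S4=36 blocked=[]
Op 3: conn=83 S1=57 S2=36 S3=36 S4=36 blocked=[]
Op 4: conn=78 S1=57 S2=36 S3=36 S4=31 blocked=[]
Op 5: conn=69 S1=57 S2=27 S3=36 S4=31 blocked=[]
Op 6: conn=69 S1=57 S2=27 S3=61 S4=31 blocked=[]
Op 7: conn=54 S1=57 S2=27 S3=61 S4=16 blocked=[]
Op 8: conn=39 S1=57 S2=27 S3=61 S4=1 blocked=[]
Op 9: conn=39 S1=57 S2=34 S3=61 S4=1 blocked=[]
Op 10: conn=25 S1=57 S2=20 S3=61 S4=1 blocked=[]

Answer: 25 57 20 61 1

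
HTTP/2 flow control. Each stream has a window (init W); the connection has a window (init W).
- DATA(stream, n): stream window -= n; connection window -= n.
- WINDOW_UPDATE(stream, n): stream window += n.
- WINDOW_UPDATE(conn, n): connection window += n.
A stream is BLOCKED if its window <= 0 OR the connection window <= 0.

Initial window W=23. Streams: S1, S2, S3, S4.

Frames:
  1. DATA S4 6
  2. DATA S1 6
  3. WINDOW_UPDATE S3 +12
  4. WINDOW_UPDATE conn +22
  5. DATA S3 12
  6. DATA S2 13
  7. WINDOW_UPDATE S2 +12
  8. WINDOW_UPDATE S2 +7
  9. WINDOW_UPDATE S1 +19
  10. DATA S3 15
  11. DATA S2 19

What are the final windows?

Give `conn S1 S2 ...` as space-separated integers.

Op 1: conn=17 S1=23 S2=23 S3=23 S4=17 blocked=[]
Op 2: conn=11 S1=17 S2=23 S3=23 S4=17 blocked=[]
Op 3: conn=11 S1=17 S2=23 S3=35 S4=17 blocked=[]
Op 4: conn=33 S1=17 S2=23 S3=35 S4=17 blocked=[]
Op 5: conn=21 S1=17 S2=23 S3=23 S4=17 blocked=[]
Op 6: conn=8 S1=17 S2=10 S3=23 S4=17 blocked=[]
Op 7: conn=8 S1=17 S2=22 S3=23 S4=17 blocked=[]
Op 8: conn=8 S1=17 S2=29 S3=23 S4=17 blocked=[]
Op 9: conn=8 S1=36 S2=29 S3=23 S4=17 blocked=[]
Op 10: conn=-7 S1=36 S2=29 S3=8 S4=17 blocked=[1, 2, 3, 4]
Op 11: conn=-26 S1=36 S2=10 S3=8 S4=17 blocked=[1, 2, 3, 4]

Answer: -26 36 10 8 17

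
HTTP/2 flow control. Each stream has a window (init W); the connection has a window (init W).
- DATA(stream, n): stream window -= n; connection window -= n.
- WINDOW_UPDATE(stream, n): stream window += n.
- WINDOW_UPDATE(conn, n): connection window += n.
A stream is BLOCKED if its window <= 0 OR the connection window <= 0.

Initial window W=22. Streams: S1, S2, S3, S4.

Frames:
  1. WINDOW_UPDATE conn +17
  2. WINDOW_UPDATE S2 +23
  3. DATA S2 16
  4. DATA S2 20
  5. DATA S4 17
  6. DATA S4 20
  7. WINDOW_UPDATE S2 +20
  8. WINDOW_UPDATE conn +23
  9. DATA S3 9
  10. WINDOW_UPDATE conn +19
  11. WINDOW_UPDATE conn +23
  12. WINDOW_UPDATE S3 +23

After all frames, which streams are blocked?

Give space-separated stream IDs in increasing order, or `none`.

Answer: S4

Derivation:
Op 1: conn=39 S1=22 S2=22 S3=22 S4=22 blocked=[]
Op 2: conn=39 S1=22 S2=45 S3=22 S4=22 blocked=[]
Op 3: conn=23 S1=22 S2=29 S3=22 S4=22 blocked=[]
Op 4: conn=3 S1=22 S2=9 S3=22 S4=22 blocked=[]
Op 5: conn=-14 S1=22 S2=9 S3=22 S4=5 blocked=[1, 2, 3, 4]
Op 6: conn=-34 S1=22 S2=9 S3=22 S4=-15 blocked=[1, 2, 3, 4]
Op 7: conn=-34 S1=22 S2=29 S3=22 S4=-15 blocked=[1, 2, 3, 4]
Op 8: conn=-11 S1=22 S2=29 S3=22 S4=-15 blocked=[1, 2, 3, 4]
Op 9: conn=-20 S1=22 S2=29 S3=13 S4=-15 blocked=[1, 2, 3, 4]
Op 10: conn=-1 S1=22 S2=29 S3=13 S4=-15 blocked=[1, 2, 3, 4]
Op 11: conn=22 S1=22 S2=29 S3=13 S4=-15 blocked=[4]
Op 12: conn=22 S1=22 S2=29 S3=36 S4=-15 blocked=[4]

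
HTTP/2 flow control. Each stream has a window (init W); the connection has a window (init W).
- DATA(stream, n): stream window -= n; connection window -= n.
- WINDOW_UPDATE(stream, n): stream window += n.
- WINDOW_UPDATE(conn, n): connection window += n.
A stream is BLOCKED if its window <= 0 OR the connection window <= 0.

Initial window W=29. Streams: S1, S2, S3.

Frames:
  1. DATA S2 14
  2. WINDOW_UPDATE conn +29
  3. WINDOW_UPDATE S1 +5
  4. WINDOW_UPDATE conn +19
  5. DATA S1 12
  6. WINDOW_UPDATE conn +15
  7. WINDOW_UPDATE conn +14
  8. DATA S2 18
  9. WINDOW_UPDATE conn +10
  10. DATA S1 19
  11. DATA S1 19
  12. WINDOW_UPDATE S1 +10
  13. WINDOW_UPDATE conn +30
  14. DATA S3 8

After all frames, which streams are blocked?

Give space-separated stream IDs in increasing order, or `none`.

Answer: S1 S2

Derivation:
Op 1: conn=15 S1=29 S2=15 S3=29 blocked=[]
Op 2: conn=44 S1=29 S2=15 S3=29 blocked=[]
Op 3: conn=44 S1=34 S2=15 S3=29 blocked=[]
Op 4: conn=63 S1=34 S2=15 S3=29 blocked=[]
Op 5: conn=51 S1=22 S2=15 S3=29 blocked=[]
Op 6: conn=66 S1=22 S2=15 S3=29 blocked=[]
Op 7: conn=80 S1=22 S2=15 S3=29 blocked=[]
Op 8: conn=62 S1=22 S2=-3 S3=29 blocked=[2]
Op 9: conn=72 S1=22 S2=-3 S3=29 blocked=[2]
Op 10: conn=53 S1=3 S2=-3 S3=29 blocked=[2]
Op 11: conn=34 S1=-16 S2=-3 S3=29 blocked=[1, 2]
Op 12: conn=34 S1=-6 S2=-3 S3=29 blocked=[1, 2]
Op 13: conn=64 S1=-6 S2=-3 S3=29 blocked=[1, 2]
Op 14: conn=56 S1=-6 S2=-3 S3=21 blocked=[1, 2]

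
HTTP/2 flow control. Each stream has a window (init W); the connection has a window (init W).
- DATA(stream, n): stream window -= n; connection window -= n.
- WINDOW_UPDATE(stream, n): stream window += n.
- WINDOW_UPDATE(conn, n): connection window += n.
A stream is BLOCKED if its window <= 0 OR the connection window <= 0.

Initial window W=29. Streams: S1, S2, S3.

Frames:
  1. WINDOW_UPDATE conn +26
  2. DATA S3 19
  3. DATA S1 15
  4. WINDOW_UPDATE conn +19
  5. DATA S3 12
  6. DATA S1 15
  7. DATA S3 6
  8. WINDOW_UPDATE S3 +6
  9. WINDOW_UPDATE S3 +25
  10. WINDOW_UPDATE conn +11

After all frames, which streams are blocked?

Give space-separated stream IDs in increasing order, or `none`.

Op 1: conn=55 S1=29 S2=29 S3=29 blocked=[]
Op 2: conn=36 S1=29 S2=29 S3=10 blocked=[]
Op 3: conn=21 S1=14 S2=29 S3=10 blocked=[]
Op 4: conn=40 S1=14 S2=29 S3=10 blocked=[]
Op 5: conn=28 S1=14 S2=29 S3=-2 blocked=[3]
Op 6: conn=13 S1=-1 S2=29 S3=-2 blocked=[1, 3]
Op 7: conn=7 S1=-1 S2=29 S3=-8 blocked=[1, 3]
Op 8: conn=7 S1=-1 S2=29 S3=-2 blocked=[1, 3]
Op 9: conn=7 S1=-1 S2=29 S3=23 blocked=[1]
Op 10: conn=18 S1=-1 S2=29 S3=23 blocked=[1]

Answer: S1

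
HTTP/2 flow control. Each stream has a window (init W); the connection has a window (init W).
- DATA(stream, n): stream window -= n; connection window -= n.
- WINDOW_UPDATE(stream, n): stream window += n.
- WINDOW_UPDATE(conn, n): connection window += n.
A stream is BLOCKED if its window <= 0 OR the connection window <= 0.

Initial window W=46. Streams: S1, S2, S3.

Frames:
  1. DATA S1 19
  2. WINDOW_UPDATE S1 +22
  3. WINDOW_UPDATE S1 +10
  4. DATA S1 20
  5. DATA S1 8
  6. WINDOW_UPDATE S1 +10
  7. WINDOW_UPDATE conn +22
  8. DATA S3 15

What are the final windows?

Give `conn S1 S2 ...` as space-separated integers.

Answer: 6 41 46 31

Derivation:
Op 1: conn=27 S1=27 S2=46 S3=46 blocked=[]
Op 2: conn=27 S1=49 S2=46 S3=46 blocked=[]
Op 3: conn=27 S1=59 S2=46 S3=46 blocked=[]
Op 4: conn=7 S1=39 S2=46 S3=46 blocked=[]
Op 5: conn=-1 S1=31 S2=46 S3=46 blocked=[1, 2, 3]
Op 6: conn=-1 S1=41 S2=46 S3=46 blocked=[1, 2, 3]
Op 7: conn=21 S1=41 S2=46 S3=46 blocked=[]
Op 8: conn=6 S1=41 S2=46 S3=31 blocked=[]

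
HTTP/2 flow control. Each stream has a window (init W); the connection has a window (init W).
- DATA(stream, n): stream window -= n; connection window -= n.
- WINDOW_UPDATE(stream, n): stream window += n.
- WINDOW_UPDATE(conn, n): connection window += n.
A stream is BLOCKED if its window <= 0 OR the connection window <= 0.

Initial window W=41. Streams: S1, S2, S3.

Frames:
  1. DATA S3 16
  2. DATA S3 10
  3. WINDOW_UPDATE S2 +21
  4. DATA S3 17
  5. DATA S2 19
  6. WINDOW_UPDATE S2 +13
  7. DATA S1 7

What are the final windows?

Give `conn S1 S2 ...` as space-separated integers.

Op 1: conn=25 S1=41 S2=41 S3=25 blocked=[]
Op 2: conn=15 S1=41 S2=41 S3=15 blocked=[]
Op 3: conn=15 S1=41 S2=62 S3=15 blocked=[]
Op 4: conn=-2 S1=41 S2=62 S3=-2 blocked=[1, 2, 3]
Op 5: conn=-21 S1=41 S2=43 S3=-2 blocked=[1, 2, 3]
Op 6: conn=-21 S1=41 S2=56 S3=-2 blocked=[1, 2, 3]
Op 7: conn=-28 S1=34 S2=56 S3=-2 blocked=[1, 2, 3]

Answer: -28 34 56 -2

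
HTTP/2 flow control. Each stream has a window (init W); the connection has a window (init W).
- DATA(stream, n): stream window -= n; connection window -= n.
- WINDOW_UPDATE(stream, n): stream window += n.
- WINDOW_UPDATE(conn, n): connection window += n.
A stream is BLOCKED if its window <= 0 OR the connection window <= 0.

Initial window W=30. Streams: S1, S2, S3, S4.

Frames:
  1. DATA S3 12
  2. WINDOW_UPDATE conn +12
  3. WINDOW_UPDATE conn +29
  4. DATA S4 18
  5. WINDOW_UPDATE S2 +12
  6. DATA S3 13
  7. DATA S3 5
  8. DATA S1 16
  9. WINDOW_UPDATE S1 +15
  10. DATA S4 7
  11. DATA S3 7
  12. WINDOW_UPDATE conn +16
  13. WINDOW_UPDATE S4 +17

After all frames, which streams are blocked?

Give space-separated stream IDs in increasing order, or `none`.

Op 1: conn=18 S1=30 S2=30 S3=18 S4=30 blocked=[]
Op 2: conn=30 S1=30 S2=30 S3=18 S4=30 blocked=[]
Op 3: conn=59 S1=30 S2=30 S3=18 S4=30 blocked=[]
Op 4: conn=41 S1=30 S2=30 S3=18 S4=12 blocked=[]
Op 5: conn=41 S1=30 S2=42 S3=18 S4=12 blocked=[]
Op 6: conn=28 S1=30 S2=42 S3=5 S4=12 blocked=[]
Op 7: conn=23 S1=30 S2=42 S3=0 S4=12 blocked=[3]
Op 8: conn=7 S1=14 S2=42 S3=0 S4=12 blocked=[3]
Op 9: conn=7 S1=29 S2=42 S3=0 S4=12 blocked=[3]
Op 10: conn=0 S1=29 S2=42 S3=0 S4=5 blocked=[1, 2, 3, 4]
Op 11: conn=-7 S1=29 S2=42 S3=-7 S4=5 blocked=[1, 2, 3, 4]
Op 12: conn=9 S1=29 S2=42 S3=-7 S4=5 blocked=[3]
Op 13: conn=9 S1=29 S2=42 S3=-7 S4=22 blocked=[3]

Answer: S3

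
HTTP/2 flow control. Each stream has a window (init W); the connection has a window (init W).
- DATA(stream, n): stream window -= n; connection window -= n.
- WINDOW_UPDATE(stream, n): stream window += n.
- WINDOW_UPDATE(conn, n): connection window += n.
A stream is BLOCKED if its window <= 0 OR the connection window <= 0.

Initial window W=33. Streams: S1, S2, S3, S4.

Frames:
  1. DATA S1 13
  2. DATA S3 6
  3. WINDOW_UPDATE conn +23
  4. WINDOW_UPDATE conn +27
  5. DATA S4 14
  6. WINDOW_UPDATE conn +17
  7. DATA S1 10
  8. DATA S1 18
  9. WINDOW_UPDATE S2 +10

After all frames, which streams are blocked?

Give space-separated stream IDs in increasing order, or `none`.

Answer: S1

Derivation:
Op 1: conn=20 S1=20 S2=33 S3=33 S4=33 blocked=[]
Op 2: conn=14 S1=20 S2=33 S3=27 S4=33 blocked=[]
Op 3: conn=37 S1=20 S2=33 S3=27 S4=33 blocked=[]
Op 4: conn=64 S1=20 S2=33 S3=27 S4=33 blocked=[]
Op 5: conn=50 S1=20 S2=33 S3=27 S4=19 blocked=[]
Op 6: conn=67 S1=20 S2=33 S3=27 S4=19 blocked=[]
Op 7: conn=57 S1=10 S2=33 S3=27 S4=19 blocked=[]
Op 8: conn=39 S1=-8 S2=33 S3=27 S4=19 blocked=[1]
Op 9: conn=39 S1=-8 S2=43 S3=27 S4=19 blocked=[1]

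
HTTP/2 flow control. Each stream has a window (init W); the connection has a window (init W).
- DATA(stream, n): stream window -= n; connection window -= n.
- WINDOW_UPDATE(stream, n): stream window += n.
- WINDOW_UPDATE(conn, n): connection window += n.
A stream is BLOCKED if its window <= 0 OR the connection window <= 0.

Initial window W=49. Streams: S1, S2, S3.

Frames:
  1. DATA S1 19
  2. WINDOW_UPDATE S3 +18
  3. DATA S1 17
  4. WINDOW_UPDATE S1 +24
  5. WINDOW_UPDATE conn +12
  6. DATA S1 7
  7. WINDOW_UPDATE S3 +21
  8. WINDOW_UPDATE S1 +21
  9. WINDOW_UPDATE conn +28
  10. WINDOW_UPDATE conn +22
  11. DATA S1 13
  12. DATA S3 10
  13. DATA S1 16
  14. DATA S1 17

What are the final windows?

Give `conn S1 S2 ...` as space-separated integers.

Op 1: conn=30 S1=30 S2=49 S3=49 blocked=[]
Op 2: conn=30 S1=30 S2=49 S3=67 blocked=[]
Op 3: conn=13 S1=13 S2=49 S3=67 blocked=[]
Op 4: conn=13 S1=37 S2=49 S3=67 blocked=[]
Op 5: conn=25 S1=37 S2=49 S3=67 blocked=[]
Op 6: conn=18 S1=30 S2=49 S3=67 blocked=[]
Op 7: conn=18 S1=30 S2=49 S3=88 blocked=[]
Op 8: conn=18 S1=51 S2=49 S3=88 blocked=[]
Op 9: conn=46 S1=51 S2=49 S3=88 blocked=[]
Op 10: conn=68 S1=51 S2=49 S3=88 blocked=[]
Op 11: conn=55 S1=38 S2=49 S3=88 blocked=[]
Op 12: conn=45 S1=38 S2=49 S3=78 blocked=[]
Op 13: conn=29 S1=22 S2=49 S3=78 blocked=[]
Op 14: conn=12 S1=5 S2=49 S3=78 blocked=[]

Answer: 12 5 49 78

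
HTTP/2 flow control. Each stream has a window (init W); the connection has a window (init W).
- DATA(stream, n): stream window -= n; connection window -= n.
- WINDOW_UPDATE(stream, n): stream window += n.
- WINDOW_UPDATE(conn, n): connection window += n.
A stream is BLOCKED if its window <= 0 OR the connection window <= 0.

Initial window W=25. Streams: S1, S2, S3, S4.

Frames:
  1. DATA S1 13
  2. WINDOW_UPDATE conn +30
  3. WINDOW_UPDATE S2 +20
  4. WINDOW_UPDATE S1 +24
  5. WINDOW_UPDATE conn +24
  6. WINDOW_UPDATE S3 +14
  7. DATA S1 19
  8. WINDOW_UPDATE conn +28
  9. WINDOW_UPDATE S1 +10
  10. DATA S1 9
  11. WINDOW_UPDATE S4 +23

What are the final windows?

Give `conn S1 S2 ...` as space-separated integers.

Op 1: conn=12 S1=12 S2=25 S3=25 S4=25 blocked=[]
Op 2: conn=42 S1=12 S2=25 S3=25 S4=25 blocked=[]
Op 3: conn=42 S1=12 S2=45 S3=25 S4=25 blocked=[]
Op 4: conn=42 S1=36 S2=45 S3=25 S4=25 blocked=[]
Op 5: conn=66 S1=36 S2=45 S3=25 S4=25 blocked=[]
Op 6: conn=66 S1=36 S2=45 S3=39 S4=25 blocked=[]
Op 7: conn=47 S1=17 S2=45 S3=39 S4=25 blocked=[]
Op 8: conn=75 S1=17 S2=45 S3=39 S4=25 blocked=[]
Op 9: conn=75 S1=27 S2=45 S3=39 S4=25 blocked=[]
Op 10: conn=66 S1=18 S2=45 S3=39 S4=25 blocked=[]
Op 11: conn=66 S1=18 S2=45 S3=39 S4=48 blocked=[]

Answer: 66 18 45 39 48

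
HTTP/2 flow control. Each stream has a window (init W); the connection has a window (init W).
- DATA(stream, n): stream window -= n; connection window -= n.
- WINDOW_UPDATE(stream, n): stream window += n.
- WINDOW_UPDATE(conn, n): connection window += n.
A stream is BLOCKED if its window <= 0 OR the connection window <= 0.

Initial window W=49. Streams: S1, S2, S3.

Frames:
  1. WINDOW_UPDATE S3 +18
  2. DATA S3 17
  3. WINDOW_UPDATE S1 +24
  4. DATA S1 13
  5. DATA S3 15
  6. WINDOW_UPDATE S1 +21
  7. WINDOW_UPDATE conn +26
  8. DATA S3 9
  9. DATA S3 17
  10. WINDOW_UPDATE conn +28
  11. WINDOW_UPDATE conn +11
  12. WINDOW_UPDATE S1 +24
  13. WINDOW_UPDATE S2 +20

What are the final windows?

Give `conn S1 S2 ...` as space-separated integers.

Answer: 43 105 69 9

Derivation:
Op 1: conn=49 S1=49 S2=49 S3=67 blocked=[]
Op 2: conn=32 S1=49 S2=49 S3=50 blocked=[]
Op 3: conn=32 S1=73 S2=49 S3=50 blocked=[]
Op 4: conn=19 S1=60 S2=49 S3=50 blocked=[]
Op 5: conn=4 S1=60 S2=49 S3=35 blocked=[]
Op 6: conn=4 S1=81 S2=49 S3=35 blocked=[]
Op 7: conn=30 S1=81 S2=49 S3=35 blocked=[]
Op 8: conn=21 S1=81 S2=49 S3=26 blocked=[]
Op 9: conn=4 S1=81 S2=49 S3=9 blocked=[]
Op 10: conn=32 S1=81 S2=49 S3=9 blocked=[]
Op 11: conn=43 S1=81 S2=49 S3=9 blocked=[]
Op 12: conn=43 S1=105 S2=49 S3=9 blocked=[]
Op 13: conn=43 S1=105 S2=69 S3=9 blocked=[]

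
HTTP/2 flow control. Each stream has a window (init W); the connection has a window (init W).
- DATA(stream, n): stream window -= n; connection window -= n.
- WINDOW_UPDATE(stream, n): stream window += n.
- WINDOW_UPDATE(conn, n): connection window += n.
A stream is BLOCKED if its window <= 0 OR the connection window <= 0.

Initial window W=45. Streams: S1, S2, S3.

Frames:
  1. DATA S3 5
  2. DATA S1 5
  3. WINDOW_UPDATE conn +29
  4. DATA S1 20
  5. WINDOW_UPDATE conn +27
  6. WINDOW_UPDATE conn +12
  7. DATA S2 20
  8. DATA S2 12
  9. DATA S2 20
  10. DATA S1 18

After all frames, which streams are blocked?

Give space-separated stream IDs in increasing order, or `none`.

Answer: S2

Derivation:
Op 1: conn=40 S1=45 S2=45 S3=40 blocked=[]
Op 2: conn=35 S1=40 S2=45 S3=40 blocked=[]
Op 3: conn=64 S1=40 S2=45 S3=40 blocked=[]
Op 4: conn=44 S1=20 S2=45 S3=40 blocked=[]
Op 5: conn=71 S1=20 S2=45 S3=40 blocked=[]
Op 6: conn=83 S1=20 S2=45 S3=40 blocked=[]
Op 7: conn=63 S1=20 S2=25 S3=40 blocked=[]
Op 8: conn=51 S1=20 S2=13 S3=40 blocked=[]
Op 9: conn=31 S1=20 S2=-7 S3=40 blocked=[2]
Op 10: conn=13 S1=2 S2=-7 S3=40 blocked=[2]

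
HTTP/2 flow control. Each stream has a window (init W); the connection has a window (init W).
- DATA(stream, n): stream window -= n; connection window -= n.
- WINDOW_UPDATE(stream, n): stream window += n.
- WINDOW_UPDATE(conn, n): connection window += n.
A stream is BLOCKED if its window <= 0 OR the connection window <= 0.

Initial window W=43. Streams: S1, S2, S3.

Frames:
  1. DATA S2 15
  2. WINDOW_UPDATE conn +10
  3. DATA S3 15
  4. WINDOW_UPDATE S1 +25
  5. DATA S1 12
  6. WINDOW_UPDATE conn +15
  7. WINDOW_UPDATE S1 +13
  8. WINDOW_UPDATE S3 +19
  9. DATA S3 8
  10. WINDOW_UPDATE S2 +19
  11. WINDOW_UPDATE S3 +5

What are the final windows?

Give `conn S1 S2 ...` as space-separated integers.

Op 1: conn=28 S1=43 S2=28 S3=43 blocked=[]
Op 2: conn=38 S1=43 S2=28 S3=43 blocked=[]
Op 3: conn=23 S1=43 S2=28 S3=28 blocked=[]
Op 4: conn=23 S1=68 S2=28 S3=28 blocked=[]
Op 5: conn=11 S1=56 S2=28 S3=28 blocked=[]
Op 6: conn=26 S1=56 S2=28 S3=28 blocked=[]
Op 7: conn=26 S1=69 S2=28 S3=28 blocked=[]
Op 8: conn=26 S1=69 S2=28 S3=47 blocked=[]
Op 9: conn=18 S1=69 S2=28 S3=39 blocked=[]
Op 10: conn=18 S1=69 S2=47 S3=39 blocked=[]
Op 11: conn=18 S1=69 S2=47 S3=44 blocked=[]

Answer: 18 69 47 44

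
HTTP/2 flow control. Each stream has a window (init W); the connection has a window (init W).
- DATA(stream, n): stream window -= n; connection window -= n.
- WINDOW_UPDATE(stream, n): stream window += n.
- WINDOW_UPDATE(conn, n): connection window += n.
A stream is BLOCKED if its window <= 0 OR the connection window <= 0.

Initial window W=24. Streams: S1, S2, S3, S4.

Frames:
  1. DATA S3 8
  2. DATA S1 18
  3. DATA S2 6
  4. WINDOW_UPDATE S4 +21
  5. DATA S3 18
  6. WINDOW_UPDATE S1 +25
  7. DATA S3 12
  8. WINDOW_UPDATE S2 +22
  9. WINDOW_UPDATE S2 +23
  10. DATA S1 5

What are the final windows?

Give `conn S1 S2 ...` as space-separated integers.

Op 1: conn=16 S1=24 S2=24 S3=16 S4=24 blocked=[]
Op 2: conn=-2 S1=6 S2=24 S3=16 S4=24 blocked=[1, 2, 3, 4]
Op 3: conn=-8 S1=6 S2=18 S3=16 S4=24 blocked=[1, 2, 3, 4]
Op 4: conn=-8 S1=6 S2=18 S3=16 S4=45 blocked=[1, 2, 3, 4]
Op 5: conn=-26 S1=6 S2=18 S3=-2 S4=45 blocked=[1, 2, 3, 4]
Op 6: conn=-26 S1=31 S2=18 S3=-2 S4=45 blocked=[1, 2, 3, 4]
Op 7: conn=-38 S1=31 S2=18 S3=-14 S4=45 blocked=[1, 2, 3, 4]
Op 8: conn=-38 S1=31 S2=40 S3=-14 S4=45 blocked=[1, 2, 3, 4]
Op 9: conn=-38 S1=31 S2=63 S3=-14 S4=45 blocked=[1, 2, 3, 4]
Op 10: conn=-43 S1=26 S2=63 S3=-14 S4=45 blocked=[1, 2, 3, 4]

Answer: -43 26 63 -14 45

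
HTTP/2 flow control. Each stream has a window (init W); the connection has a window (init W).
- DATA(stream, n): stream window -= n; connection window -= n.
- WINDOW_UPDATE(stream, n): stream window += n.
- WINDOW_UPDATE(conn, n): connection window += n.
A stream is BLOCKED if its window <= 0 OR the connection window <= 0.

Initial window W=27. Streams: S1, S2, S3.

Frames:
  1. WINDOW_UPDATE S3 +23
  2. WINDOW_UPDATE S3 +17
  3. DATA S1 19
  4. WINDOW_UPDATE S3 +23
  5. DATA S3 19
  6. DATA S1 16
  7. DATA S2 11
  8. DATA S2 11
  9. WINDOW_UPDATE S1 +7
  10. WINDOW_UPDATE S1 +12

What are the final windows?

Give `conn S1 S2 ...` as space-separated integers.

Answer: -49 11 5 71

Derivation:
Op 1: conn=27 S1=27 S2=27 S3=50 blocked=[]
Op 2: conn=27 S1=27 S2=27 S3=67 blocked=[]
Op 3: conn=8 S1=8 S2=27 S3=67 blocked=[]
Op 4: conn=8 S1=8 S2=27 S3=90 blocked=[]
Op 5: conn=-11 S1=8 S2=27 S3=71 blocked=[1, 2, 3]
Op 6: conn=-27 S1=-8 S2=27 S3=71 blocked=[1, 2, 3]
Op 7: conn=-38 S1=-8 S2=16 S3=71 blocked=[1, 2, 3]
Op 8: conn=-49 S1=-8 S2=5 S3=71 blocked=[1, 2, 3]
Op 9: conn=-49 S1=-1 S2=5 S3=71 blocked=[1, 2, 3]
Op 10: conn=-49 S1=11 S2=5 S3=71 blocked=[1, 2, 3]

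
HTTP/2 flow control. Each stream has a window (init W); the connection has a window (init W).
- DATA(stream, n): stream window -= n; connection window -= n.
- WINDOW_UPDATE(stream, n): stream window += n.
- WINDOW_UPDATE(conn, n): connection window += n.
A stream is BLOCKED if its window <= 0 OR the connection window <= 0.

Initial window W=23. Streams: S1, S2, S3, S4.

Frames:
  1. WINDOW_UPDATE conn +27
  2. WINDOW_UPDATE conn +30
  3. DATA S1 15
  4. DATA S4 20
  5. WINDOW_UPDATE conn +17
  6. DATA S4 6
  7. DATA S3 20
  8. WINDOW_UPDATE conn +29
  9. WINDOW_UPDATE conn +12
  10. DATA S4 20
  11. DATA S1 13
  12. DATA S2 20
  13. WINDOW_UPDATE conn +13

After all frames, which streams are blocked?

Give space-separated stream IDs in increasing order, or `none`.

Answer: S1 S4

Derivation:
Op 1: conn=50 S1=23 S2=23 S3=23 S4=23 blocked=[]
Op 2: conn=80 S1=23 S2=23 S3=23 S4=23 blocked=[]
Op 3: conn=65 S1=8 S2=23 S3=23 S4=23 blocked=[]
Op 4: conn=45 S1=8 S2=23 S3=23 S4=3 blocked=[]
Op 5: conn=62 S1=8 S2=23 S3=23 S4=3 blocked=[]
Op 6: conn=56 S1=8 S2=23 S3=23 S4=-3 blocked=[4]
Op 7: conn=36 S1=8 S2=23 S3=3 S4=-3 blocked=[4]
Op 8: conn=65 S1=8 S2=23 S3=3 S4=-3 blocked=[4]
Op 9: conn=77 S1=8 S2=23 S3=3 S4=-3 blocked=[4]
Op 10: conn=57 S1=8 S2=23 S3=3 S4=-23 blocked=[4]
Op 11: conn=44 S1=-5 S2=23 S3=3 S4=-23 blocked=[1, 4]
Op 12: conn=24 S1=-5 S2=3 S3=3 S4=-23 blocked=[1, 4]
Op 13: conn=37 S1=-5 S2=3 S3=3 S4=-23 blocked=[1, 4]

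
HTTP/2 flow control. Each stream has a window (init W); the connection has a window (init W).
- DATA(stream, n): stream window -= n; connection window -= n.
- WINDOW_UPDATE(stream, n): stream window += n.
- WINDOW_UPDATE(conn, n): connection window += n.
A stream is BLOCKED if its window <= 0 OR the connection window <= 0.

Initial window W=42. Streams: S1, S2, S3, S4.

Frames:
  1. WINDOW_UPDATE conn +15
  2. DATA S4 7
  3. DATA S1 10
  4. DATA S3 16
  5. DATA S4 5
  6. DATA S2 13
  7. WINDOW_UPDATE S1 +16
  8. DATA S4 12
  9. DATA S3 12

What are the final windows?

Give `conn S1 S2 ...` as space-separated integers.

Answer: -18 48 29 14 18

Derivation:
Op 1: conn=57 S1=42 S2=42 S3=42 S4=42 blocked=[]
Op 2: conn=50 S1=42 S2=42 S3=42 S4=35 blocked=[]
Op 3: conn=40 S1=32 S2=42 S3=42 S4=35 blocked=[]
Op 4: conn=24 S1=32 S2=42 S3=26 S4=35 blocked=[]
Op 5: conn=19 S1=32 S2=42 S3=26 S4=30 blocked=[]
Op 6: conn=6 S1=32 S2=29 S3=26 S4=30 blocked=[]
Op 7: conn=6 S1=48 S2=29 S3=26 S4=30 blocked=[]
Op 8: conn=-6 S1=48 S2=29 S3=26 S4=18 blocked=[1, 2, 3, 4]
Op 9: conn=-18 S1=48 S2=29 S3=14 S4=18 blocked=[1, 2, 3, 4]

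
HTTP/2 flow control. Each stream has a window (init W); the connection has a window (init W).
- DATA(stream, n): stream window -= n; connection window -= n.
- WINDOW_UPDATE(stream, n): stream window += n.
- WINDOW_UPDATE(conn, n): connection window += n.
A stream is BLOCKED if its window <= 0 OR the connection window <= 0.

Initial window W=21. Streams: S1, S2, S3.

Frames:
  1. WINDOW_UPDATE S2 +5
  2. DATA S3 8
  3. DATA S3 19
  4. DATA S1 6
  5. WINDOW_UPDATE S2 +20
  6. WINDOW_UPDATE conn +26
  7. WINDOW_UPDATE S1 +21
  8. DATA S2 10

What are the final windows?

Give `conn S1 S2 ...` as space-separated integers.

Op 1: conn=21 S1=21 S2=26 S3=21 blocked=[]
Op 2: conn=13 S1=21 S2=26 S3=13 blocked=[]
Op 3: conn=-6 S1=21 S2=26 S3=-6 blocked=[1, 2, 3]
Op 4: conn=-12 S1=15 S2=26 S3=-6 blocked=[1, 2, 3]
Op 5: conn=-12 S1=15 S2=46 S3=-6 blocked=[1, 2, 3]
Op 6: conn=14 S1=15 S2=46 S3=-6 blocked=[3]
Op 7: conn=14 S1=36 S2=46 S3=-6 blocked=[3]
Op 8: conn=4 S1=36 S2=36 S3=-6 blocked=[3]

Answer: 4 36 36 -6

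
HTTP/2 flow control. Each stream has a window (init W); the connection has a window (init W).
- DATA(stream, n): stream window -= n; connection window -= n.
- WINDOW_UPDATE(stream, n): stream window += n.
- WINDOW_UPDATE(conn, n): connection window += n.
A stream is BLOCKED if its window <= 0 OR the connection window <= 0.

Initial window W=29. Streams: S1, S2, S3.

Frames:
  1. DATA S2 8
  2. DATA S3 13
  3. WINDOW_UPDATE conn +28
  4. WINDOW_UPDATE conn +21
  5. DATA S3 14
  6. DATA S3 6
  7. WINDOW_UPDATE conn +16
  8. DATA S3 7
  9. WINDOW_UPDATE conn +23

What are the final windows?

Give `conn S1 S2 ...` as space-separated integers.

Op 1: conn=21 S1=29 S2=21 S3=29 blocked=[]
Op 2: conn=8 S1=29 S2=21 S3=16 blocked=[]
Op 3: conn=36 S1=29 S2=21 S3=16 blocked=[]
Op 4: conn=57 S1=29 S2=21 S3=16 blocked=[]
Op 5: conn=43 S1=29 S2=21 S3=2 blocked=[]
Op 6: conn=37 S1=29 S2=21 S3=-4 blocked=[3]
Op 7: conn=53 S1=29 S2=21 S3=-4 blocked=[3]
Op 8: conn=46 S1=29 S2=21 S3=-11 blocked=[3]
Op 9: conn=69 S1=29 S2=21 S3=-11 blocked=[3]

Answer: 69 29 21 -11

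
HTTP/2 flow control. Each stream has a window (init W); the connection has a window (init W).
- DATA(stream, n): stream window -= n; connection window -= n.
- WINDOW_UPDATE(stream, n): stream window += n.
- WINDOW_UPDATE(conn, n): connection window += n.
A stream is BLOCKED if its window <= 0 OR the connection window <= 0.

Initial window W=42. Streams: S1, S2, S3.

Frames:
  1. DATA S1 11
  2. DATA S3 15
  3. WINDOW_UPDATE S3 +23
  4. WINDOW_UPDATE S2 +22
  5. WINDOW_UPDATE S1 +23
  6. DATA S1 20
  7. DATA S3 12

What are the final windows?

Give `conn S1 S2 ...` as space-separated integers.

Op 1: conn=31 S1=31 S2=42 S3=42 blocked=[]
Op 2: conn=16 S1=31 S2=42 S3=27 blocked=[]
Op 3: conn=16 S1=31 S2=42 S3=50 blocked=[]
Op 4: conn=16 S1=31 S2=64 S3=50 blocked=[]
Op 5: conn=16 S1=54 S2=64 S3=50 blocked=[]
Op 6: conn=-4 S1=34 S2=64 S3=50 blocked=[1, 2, 3]
Op 7: conn=-16 S1=34 S2=64 S3=38 blocked=[1, 2, 3]

Answer: -16 34 64 38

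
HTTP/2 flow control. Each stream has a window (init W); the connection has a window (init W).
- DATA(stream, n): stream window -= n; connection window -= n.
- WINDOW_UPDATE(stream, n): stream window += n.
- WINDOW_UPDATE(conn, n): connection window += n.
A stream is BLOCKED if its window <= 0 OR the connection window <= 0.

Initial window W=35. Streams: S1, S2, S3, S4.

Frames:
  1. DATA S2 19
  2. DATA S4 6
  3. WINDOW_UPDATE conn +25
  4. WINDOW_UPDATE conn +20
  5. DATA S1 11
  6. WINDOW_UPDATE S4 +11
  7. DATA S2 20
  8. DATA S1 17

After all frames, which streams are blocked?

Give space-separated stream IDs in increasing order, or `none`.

Op 1: conn=16 S1=35 S2=16 S3=35 S4=35 blocked=[]
Op 2: conn=10 S1=35 S2=16 S3=35 S4=29 blocked=[]
Op 3: conn=35 S1=35 S2=16 S3=35 S4=29 blocked=[]
Op 4: conn=55 S1=35 S2=16 S3=35 S4=29 blocked=[]
Op 5: conn=44 S1=24 S2=16 S3=35 S4=29 blocked=[]
Op 6: conn=44 S1=24 S2=16 S3=35 S4=40 blocked=[]
Op 7: conn=24 S1=24 S2=-4 S3=35 S4=40 blocked=[2]
Op 8: conn=7 S1=7 S2=-4 S3=35 S4=40 blocked=[2]

Answer: S2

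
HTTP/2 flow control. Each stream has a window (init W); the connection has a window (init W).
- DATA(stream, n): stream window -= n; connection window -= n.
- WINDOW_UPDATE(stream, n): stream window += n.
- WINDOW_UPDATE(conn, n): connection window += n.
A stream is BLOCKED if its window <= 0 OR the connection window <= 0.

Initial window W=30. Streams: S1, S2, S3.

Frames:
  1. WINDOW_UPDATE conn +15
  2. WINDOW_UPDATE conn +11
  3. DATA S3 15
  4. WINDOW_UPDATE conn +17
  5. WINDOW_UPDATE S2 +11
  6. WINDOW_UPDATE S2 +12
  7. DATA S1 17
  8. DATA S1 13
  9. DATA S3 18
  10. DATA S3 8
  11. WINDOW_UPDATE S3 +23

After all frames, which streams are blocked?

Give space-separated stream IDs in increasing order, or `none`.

Op 1: conn=45 S1=30 S2=30 S3=30 blocked=[]
Op 2: conn=56 S1=30 S2=30 S3=30 blocked=[]
Op 3: conn=41 S1=30 S2=30 S3=15 blocked=[]
Op 4: conn=58 S1=30 S2=30 S3=15 blocked=[]
Op 5: conn=58 S1=30 S2=41 S3=15 blocked=[]
Op 6: conn=58 S1=30 S2=53 S3=15 blocked=[]
Op 7: conn=41 S1=13 S2=53 S3=15 blocked=[]
Op 8: conn=28 S1=0 S2=53 S3=15 blocked=[1]
Op 9: conn=10 S1=0 S2=53 S3=-3 blocked=[1, 3]
Op 10: conn=2 S1=0 S2=53 S3=-11 blocked=[1, 3]
Op 11: conn=2 S1=0 S2=53 S3=12 blocked=[1]

Answer: S1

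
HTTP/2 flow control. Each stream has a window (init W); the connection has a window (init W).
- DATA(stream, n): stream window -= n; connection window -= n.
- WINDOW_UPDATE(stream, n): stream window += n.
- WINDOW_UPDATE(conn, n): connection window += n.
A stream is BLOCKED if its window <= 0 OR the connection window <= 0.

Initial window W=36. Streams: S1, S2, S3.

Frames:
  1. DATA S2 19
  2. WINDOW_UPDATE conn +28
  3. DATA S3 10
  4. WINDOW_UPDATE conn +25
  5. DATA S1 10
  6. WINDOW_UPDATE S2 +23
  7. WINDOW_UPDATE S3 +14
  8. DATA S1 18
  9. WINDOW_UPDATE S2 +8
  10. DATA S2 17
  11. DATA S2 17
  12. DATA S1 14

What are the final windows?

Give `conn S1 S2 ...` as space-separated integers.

Op 1: conn=17 S1=36 S2=17 S3=36 blocked=[]
Op 2: conn=45 S1=36 S2=17 S3=36 blocked=[]
Op 3: conn=35 S1=36 S2=17 S3=26 blocked=[]
Op 4: conn=60 S1=36 S2=17 S3=26 blocked=[]
Op 5: conn=50 S1=26 S2=17 S3=26 blocked=[]
Op 6: conn=50 S1=26 S2=40 S3=26 blocked=[]
Op 7: conn=50 S1=26 S2=40 S3=40 blocked=[]
Op 8: conn=32 S1=8 S2=40 S3=40 blocked=[]
Op 9: conn=32 S1=8 S2=48 S3=40 blocked=[]
Op 10: conn=15 S1=8 S2=31 S3=40 blocked=[]
Op 11: conn=-2 S1=8 S2=14 S3=40 blocked=[1, 2, 3]
Op 12: conn=-16 S1=-6 S2=14 S3=40 blocked=[1, 2, 3]

Answer: -16 -6 14 40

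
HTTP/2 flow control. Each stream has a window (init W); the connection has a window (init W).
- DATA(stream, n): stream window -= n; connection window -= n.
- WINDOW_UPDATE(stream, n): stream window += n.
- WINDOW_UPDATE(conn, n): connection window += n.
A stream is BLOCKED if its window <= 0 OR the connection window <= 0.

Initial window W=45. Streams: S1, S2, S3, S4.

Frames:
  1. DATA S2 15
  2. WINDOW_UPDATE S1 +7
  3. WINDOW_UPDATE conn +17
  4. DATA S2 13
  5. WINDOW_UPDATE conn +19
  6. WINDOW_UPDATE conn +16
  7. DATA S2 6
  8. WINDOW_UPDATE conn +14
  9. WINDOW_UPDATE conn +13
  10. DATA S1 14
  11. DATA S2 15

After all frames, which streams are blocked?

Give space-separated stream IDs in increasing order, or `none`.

Answer: S2

Derivation:
Op 1: conn=30 S1=45 S2=30 S3=45 S4=45 blocked=[]
Op 2: conn=30 S1=52 S2=30 S3=45 S4=45 blocked=[]
Op 3: conn=47 S1=52 S2=30 S3=45 S4=45 blocked=[]
Op 4: conn=34 S1=52 S2=17 S3=45 S4=45 blocked=[]
Op 5: conn=53 S1=52 S2=17 S3=45 S4=45 blocked=[]
Op 6: conn=69 S1=52 S2=17 S3=45 S4=45 blocked=[]
Op 7: conn=63 S1=52 S2=11 S3=45 S4=45 blocked=[]
Op 8: conn=77 S1=52 S2=11 S3=45 S4=45 blocked=[]
Op 9: conn=90 S1=52 S2=11 S3=45 S4=45 blocked=[]
Op 10: conn=76 S1=38 S2=11 S3=45 S4=45 blocked=[]
Op 11: conn=61 S1=38 S2=-4 S3=45 S4=45 blocked=[2]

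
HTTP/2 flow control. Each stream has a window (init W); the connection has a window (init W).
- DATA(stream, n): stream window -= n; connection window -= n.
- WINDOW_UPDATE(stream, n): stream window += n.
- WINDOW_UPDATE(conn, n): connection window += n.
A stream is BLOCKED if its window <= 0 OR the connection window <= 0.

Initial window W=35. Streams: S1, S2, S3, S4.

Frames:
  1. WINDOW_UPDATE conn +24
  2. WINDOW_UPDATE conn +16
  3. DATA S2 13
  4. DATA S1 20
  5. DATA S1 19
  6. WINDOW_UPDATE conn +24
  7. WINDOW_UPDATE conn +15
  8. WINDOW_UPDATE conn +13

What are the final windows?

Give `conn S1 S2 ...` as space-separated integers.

Answer: 75 -4 22 35 35

Derivation:
Op 1: conn=59 S1=35 S2=35 S3=35 S4=35 blocked=[]
Op 2: conn=75 S1=35 S2=35 S3=35 S4=35 blocked=[]
Op 3: conn=62 S1=35 S2=22 S3=35 S4=35 blocked=[]
Op 4: conn=42 S1=15 S2=22 S3=35 S4=35 blocked=[]
Op 5: conn=23 S1=-4 S2=22 S3=35 S4=35 blocked=[1]
Op 6: conn=47 S1=-4 S2=22 S3=35 S4=35 blocked=[1]
Op 7: conn=62 S1=-4 S2=22 S3=35 S4=35 blocked=[1]
Op 8: conn=75 S1=-4 S2=22 S3=35 S4=35 blocked=[1]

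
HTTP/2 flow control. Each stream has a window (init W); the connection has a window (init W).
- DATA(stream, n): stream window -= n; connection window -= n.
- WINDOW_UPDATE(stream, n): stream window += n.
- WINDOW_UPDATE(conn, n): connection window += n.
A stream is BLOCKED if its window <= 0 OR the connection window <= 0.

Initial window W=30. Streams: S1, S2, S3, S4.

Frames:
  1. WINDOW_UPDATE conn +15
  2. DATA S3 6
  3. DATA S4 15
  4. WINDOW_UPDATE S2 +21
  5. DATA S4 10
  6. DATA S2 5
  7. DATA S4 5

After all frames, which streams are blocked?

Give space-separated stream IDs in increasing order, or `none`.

Op 1: conn=45 S1=30 S2=30 S3=30 S4=30 blocked=[]
Op 2: conn=39 S1=30 S2=30 S3=24 S4=30 blocked=[]
Op 3: conn=24 S1=30 S2=30 S3=24 S4=15 blocked=[]
Op 4: conn=24 S1=30 S2=51 S3=24 S4=15 blocked=[]
Op 5: conn=14 S1=30 S2=51 S3=24 S4=5 blocked=[]
Op 6: conn=9 S1=30 S2=46 S3=24 S4=5 blocked=[]
Op 7: conn=4 S1=30 S2=46 S3=24 S4=0 blocked=[4]

Answer: S4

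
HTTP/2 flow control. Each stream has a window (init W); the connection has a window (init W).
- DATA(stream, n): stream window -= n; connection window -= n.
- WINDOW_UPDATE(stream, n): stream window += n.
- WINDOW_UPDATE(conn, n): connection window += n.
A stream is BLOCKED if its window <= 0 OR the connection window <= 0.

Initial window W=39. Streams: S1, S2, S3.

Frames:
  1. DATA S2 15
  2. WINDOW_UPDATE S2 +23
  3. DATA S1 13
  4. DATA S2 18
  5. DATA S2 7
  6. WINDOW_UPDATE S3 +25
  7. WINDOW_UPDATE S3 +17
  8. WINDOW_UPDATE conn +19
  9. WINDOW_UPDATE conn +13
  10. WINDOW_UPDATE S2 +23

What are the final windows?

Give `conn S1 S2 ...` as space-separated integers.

Answer: 18 26 45 81

Derivation:
Op 1: conn=24 S1=39 S2=24 S3=39 blocked=[]
Op 2: conn=24 S1=39 S2=47 S3=39 blocked=[]
Op 3: conn=11 S1=26 S2=47 S3=39 blocked=[]
Op 4: conn=-7 S1=26 S2=29 S3=39 blocked=[1, 2, 3]
Op 5: conn=-14 S1=26 S2=22 S3=39 blocked=[1, 2, 3]
Op 6: conn=-14 S1=26 S2=22 S3=64 blocked=[1, 2, 3]
Op 7: conn=-14 S1=26 S2=22 S3=81 blocked=[1, 2, 3]
Op 8: conn=5 S1=26 S2=22 S3=81 blocked=[]
Op 9: conn=18 S1=26 S2=22 S3=81 blocked=[]
Op 10: conn=18 S1=26 S2=45 S3=81 blocked=[]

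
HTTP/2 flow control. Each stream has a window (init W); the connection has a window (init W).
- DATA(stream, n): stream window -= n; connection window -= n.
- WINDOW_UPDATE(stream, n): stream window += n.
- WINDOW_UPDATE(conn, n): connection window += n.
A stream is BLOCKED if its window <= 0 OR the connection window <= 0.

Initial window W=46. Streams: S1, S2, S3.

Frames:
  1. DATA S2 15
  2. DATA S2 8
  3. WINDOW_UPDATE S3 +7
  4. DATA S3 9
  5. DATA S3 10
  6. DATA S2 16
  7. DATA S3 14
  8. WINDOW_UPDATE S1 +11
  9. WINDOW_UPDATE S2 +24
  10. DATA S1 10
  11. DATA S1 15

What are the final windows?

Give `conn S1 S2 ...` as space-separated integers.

Op 1: conn=31 S1=46 S2=31 S3=46 blocked=[]
Op 2: conn=23 S1=46 S2=23 S3=46 blocked=[]
Op 3: conn=23 S1=46 S2=23 S3=53 blocked=[]
Op 4: conn=14 S1=46 S2=23 S3=44 blocked=[]
Op 5: conn=4 S1=46 S2=23 S3=34 blocked=[]
Op 6: conn=-12 S1=46 S2=7 S3=34 blocked=[1, 2, 3]
Op 7: conn=-26 S1=46 S2=7 S3=20 blocked=[1, 2, 3]
Op 8: conn=-26 S1=57 S2=7 S3=20 blocked=[1, 2, 3]
Op 9: conn=-26 S1=57 S2=31 S3=20 blocked=[1, 2, 3]
Op 10: conn=-36 S1=47 S2=31 S3=20 blocked=[1, 2, 3]
Op 11: conn=-51 S1=32 S2=31 S3=20 blocked=[1, 2, 3]

Answer: -51 32 31 20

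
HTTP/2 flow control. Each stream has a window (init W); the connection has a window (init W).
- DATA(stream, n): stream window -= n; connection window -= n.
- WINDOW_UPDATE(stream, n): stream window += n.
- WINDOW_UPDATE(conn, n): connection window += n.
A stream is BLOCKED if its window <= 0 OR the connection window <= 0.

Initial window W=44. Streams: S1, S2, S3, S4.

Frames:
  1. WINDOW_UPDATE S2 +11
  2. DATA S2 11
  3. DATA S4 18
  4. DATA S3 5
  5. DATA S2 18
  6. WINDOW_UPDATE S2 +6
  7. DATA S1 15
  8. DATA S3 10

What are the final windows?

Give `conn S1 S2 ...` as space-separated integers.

Op 1: conn=44 S1=44 S2=55 S3=44 S4=44 blocked=[]
Op 2: conn=33 S1=44 S2=44 S3=44 S4=44 blocked=[]
Op 3: conn=15 S1=44 S2=44 S3=44 S4=26 blocked=[]
Op 4: conn=10 S1=44 S2=44 S3=39 S4=26 blocked=[]
Op 5: conn=-8 S1=44 S2=26 S3=39 S4=26 blocked=[1, 2, 3, 4]
Op 6: conn=-8 S1=44 S2=32 S3=39 S4=26 blocked=[1, 2, 3, 4]
Op 7: conn=-23 S1=29 S2=32 S3=39 S4=26 blocked=[1, 2, 3, 4]
Op 8: conn=-33 S1=29 S2=32 S3=29 S4=26 blocked=[1, 2, 3, 4]

Answer: -33 29 32 29 26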